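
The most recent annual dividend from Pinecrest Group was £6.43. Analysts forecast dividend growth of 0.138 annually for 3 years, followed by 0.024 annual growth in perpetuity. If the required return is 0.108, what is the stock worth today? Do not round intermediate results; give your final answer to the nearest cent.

D_1 = 7.31734
D_2 = 8.32713
D_3 = 9.47628
Terminal value at year 3: TV = D_3×(1+g_2)/(r−g_2) = 9.70371/0.084 = 115.52033
P_0 = D_1/(1+r)^1 + D_2/(1+r)^2 + D_3/(1+r)^3 + TV/(1+r)^3
    = 6.60410 + 6.78291 + 6.96656 + 84.92570 = 105.27927

£105.28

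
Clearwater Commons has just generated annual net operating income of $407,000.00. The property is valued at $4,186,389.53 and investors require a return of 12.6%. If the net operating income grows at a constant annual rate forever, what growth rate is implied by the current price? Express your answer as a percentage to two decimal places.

P = D₀(1+g)/(r−g) ⇒ P(r−g) = D₀(1+g) ⇒ g(P+D₀) = P·r − D₀
g = (P·r − D₀)/(P + D₀) = ($4,186,389.53×0.126 − $407,000.00) / ($4,186,389.53 + $407,000.00) = 0.026230

2.62%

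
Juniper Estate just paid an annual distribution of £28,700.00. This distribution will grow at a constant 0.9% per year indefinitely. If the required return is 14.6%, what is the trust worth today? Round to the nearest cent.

£211374.45

D₁ = D₀ × (1 + g) = £28,700.00 × 1.009 = £28,958.3000
Growing perpetuity: P = D₁ / (r − g) = £28,958.3000 / (0.146 − 0.009) = £211,374.45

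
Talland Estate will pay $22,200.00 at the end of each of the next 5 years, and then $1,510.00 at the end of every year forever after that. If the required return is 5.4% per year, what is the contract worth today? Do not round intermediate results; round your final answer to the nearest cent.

$116557.96

PV of 5-year annuity: $22,200.00 × [1 − (1+0.054)^−5] / 0.054 = 95060.84507
Perpetuity value at year 5: $1,510.00 / 0.054 = 27962.96296
PV of perpetuity: 27962.96296 / (1+0.054)^5 = 21497.11269
Total PV = 95060.84507 + 21497.11269 = 116557.95776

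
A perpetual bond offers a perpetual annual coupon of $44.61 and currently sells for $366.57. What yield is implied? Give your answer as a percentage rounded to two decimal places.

12.17%

P = C/r ⇒ r = C/P = $44.61/$366.57 = 0.121696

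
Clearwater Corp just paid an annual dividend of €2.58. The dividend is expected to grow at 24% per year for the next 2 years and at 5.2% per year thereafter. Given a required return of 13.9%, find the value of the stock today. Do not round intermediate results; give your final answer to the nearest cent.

€42.84

D_1 = 3.19920
D_2 = 3.96701
Terminal value at year 2: TV = D_2×(1+g_2)/(r−g_2) = 4.17329/0.087 = 47.96888
P_0 = D_1/(1+r)^1 + D_2/(1+r)^2 + TV/(1+r)^2
    = 2.80878 + 3.05785 + 36.97533 = 42.84196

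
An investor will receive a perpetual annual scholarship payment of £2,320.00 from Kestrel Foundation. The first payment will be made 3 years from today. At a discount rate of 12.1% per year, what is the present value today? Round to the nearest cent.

Value at end of year 2: C / r = £2,320.00 / 0.121 = £19,173.5537
Discount to today: PV = £19,173.5537 / (1 + 0.121)^2 = £19,173.5537 / 1.256641 = £15,257.78

£15257.78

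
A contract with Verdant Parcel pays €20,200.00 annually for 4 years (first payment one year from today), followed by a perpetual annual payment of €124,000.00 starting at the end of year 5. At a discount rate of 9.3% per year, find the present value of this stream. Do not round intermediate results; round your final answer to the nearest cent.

€999252.93

PV of 4-year annuity: €20,200.00 × [1 − (1+0.093)^−4] / 0.093 = 65013.72074
Perpetuity value at year 4: €124,000.00 / 0.093 = 1333333.33333
PV of perpetuity: 1333333.33333 / (1+0.093)^4 = 934239.20601
Total PV = 65013.72074 + 934239.20601 = 999252.92675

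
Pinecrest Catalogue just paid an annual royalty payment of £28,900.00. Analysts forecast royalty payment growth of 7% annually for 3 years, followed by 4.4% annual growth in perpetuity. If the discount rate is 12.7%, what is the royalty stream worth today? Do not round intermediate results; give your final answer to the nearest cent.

£389321.83

D_1 = 30923.00000
D_2 = 33087.61000
D_3 = 35403.74270
Terminal value at year 3: TV = D_3×(1+g_2)/(r−g_2) = 36961.50738/0.083 = 445319.36601
P_0 = D_1/(1+r)^1 + D_2/(1+r)^2 + D_3/(1+r)^3 + TV/(1+r)^3
    = 27438.33185 + 26050.59014 + 24733.03589 + 311099.87311 = 389321.83099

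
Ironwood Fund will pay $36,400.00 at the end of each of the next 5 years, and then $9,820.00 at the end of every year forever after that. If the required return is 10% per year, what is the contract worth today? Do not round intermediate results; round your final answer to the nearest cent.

PV of 5-year annuity: $36,400.00 × [1 − (1+0.1)^−5] / 0.1 = 137984.63841
Perpetuity value at year 5: $9,820.00 / 0.1 = 98200.00000
PV of perpetuity: 98200.00000 / (1+0.1)^5 = 60974.47392
Total PV = 137984.63841 + 60974.47392 = 198959.11233

$198959.11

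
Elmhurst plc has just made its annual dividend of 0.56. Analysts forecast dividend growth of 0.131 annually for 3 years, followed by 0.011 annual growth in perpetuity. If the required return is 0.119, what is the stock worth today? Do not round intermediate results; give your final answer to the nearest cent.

7.13

D_1 = 0.63336
D_2 = 0.71633
D_3 = 0.81017
Terminal value at year 3: TV = D_3×(1+g_2)/(r−g_2) = 0.81908/0.108 = 7.58409
P_0 = D_1/(1+r)^1 + D_2/(1+r)^2 + D_3/(1+r)^3 + TV/(1+r)^3
    = 0.56601 + 0.57208 + 0.57821 + 5.41269 = 7.12898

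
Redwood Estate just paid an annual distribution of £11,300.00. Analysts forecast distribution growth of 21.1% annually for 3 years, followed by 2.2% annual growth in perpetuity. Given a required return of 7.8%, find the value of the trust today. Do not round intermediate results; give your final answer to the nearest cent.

D_1 = 13684.30000
D_2 = 16571.68730
D_3 = 20068.31332
Terminal value at year 3: TV = D_3×(1+g_2)/(r−g_2) = 20509.81621/0.056 = 366246.71810
P_0 = D_1/(1+r)^1 + D_2/(1+r)^2 + D_3/(1+r)^3 + TV/(1+r)^3
    = 12694.15584 + 14260.31793 + 16019.70780 + 292359.66741 = 335333.84898

£335333.85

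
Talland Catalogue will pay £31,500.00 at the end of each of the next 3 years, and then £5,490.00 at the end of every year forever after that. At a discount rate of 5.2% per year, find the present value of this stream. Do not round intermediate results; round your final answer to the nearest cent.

PV of 3-year annuity: £31,500.00 × [1 − (1+0.052)^−3] / 0.052 = 85461.84506
Perpetuity value at year 3: £5,490.00 / 0.052 = 105576.92308
PV of perpetuity: 105576.92308 / (1+0.052)^3 = 90682.14437
Total PV = 85461.84506 + 90682.14437 = 176143.98943

£176143.99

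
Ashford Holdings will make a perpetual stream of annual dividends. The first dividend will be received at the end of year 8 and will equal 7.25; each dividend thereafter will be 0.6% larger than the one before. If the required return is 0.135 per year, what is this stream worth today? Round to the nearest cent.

23.16

Value at end of year 7: C₁ / (r − g) = 7.25 / (0.135 − 0.006) = 56.2016
Discount to today: PV = 56.2016 / (1 + 0.135)^7 = 56.2016 / 2.426448 = 23.16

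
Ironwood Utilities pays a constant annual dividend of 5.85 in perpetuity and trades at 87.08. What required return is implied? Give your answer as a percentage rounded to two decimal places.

P = C/r ⇒ r = C/P = 5.85/87.08 = 0.067180

6.72%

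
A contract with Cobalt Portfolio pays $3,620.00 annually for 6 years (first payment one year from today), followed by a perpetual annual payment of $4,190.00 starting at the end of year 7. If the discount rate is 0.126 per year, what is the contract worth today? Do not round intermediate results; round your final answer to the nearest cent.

PV of 6-year annuity: $3,620.00 × [1 − (1+0.126)^−6] / 0.126 = 14633.77601
Perpetuity value at year 6: $4,190.00 / 0.126 = 33253.96825
PV of perpetuity: 33253.96825 / (1+0.126)^6 = 16315.97889
Total PV = 14633.77601 + 16315.97889 = 30949.75490

$30949.75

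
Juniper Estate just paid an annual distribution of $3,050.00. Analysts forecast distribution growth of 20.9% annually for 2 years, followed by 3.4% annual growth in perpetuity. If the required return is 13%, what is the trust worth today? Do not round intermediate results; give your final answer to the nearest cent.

D_1 = 3687.45000
D_2 = 4458.12705
Terminal value at year 2: TV = D_2×(1+g_2)/(r−g_2) = 4609.70337/0.096 = 48017.74343
P_0 = D_1/(1+r)^1 + D_2/(1+r)^2 + TV/(1+r)^2
    = 3263.23009 + 3491.36741 + 37604.93651 = 44359.53402

$44359.53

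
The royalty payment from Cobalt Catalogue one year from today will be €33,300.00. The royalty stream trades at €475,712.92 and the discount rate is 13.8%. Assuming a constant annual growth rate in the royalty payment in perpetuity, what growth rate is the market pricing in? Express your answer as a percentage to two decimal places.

P = D₁/(r−g) ⇒ g = r − D₁/P = 0.138 − €33,300.00/€475,712.92 = 0.068000

6.80%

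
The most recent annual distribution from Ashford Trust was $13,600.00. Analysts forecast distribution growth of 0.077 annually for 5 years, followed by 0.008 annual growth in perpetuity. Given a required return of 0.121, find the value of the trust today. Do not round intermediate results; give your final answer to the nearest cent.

D_1 = 14647.20000
D_2 = 15775.03440
D_3 = 16989.71205
D_4 = 18297.91988
D_5 = 19706.85971
Terminal value at year 5: TV = D_5×(1+g_2)/(r−g_2) = 19864.51458/0.113 = 175792.16447
P_0 = D_1/(1+r)^1 + D_2/(1+r)^2 + D_3/(1+r)^3 + D_4/(1+r)^4 + D_5/(1+r)^5 + TV/(1+r)^5
    = 13066.19090 + 12553.33417 + 12060.60740 + 11587.22049 + 11132.41434 + 99305.07655 = 159704.84384

$159704.84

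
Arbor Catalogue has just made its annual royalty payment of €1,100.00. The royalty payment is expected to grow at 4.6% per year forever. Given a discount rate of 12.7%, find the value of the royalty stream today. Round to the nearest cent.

€14204.94

D₁ = D₀ × (1 + g) = €1,100.00 × 1.046 = €1,150.6000
Growing perpetuity: P = D₁ / (r − g) = €1,150.6000 / (0.127 − 0.046) = €14,204.94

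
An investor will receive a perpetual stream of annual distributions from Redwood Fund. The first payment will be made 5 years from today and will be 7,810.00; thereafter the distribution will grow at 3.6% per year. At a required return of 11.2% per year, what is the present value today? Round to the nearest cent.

67207.59

Value at end of year 4: C₁ / (r − g) = 7,810.00 / (0.112 − 0.036) = 102,763.1579
Discount to today: PV = 102,763.1579 / (1 + 0.112)^4 = 102,763.1579 / 1.529041 = 67,207.59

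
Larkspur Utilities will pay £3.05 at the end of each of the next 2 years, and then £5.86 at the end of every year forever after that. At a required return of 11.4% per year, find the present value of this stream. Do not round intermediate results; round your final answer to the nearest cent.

PV of 2-year annuity: £3.05 × [1 − (1+0.114)^−2] / 0.114 = 5.19558
Perpetuity value at year 2: £5.86 / 0.114 = 51.40351
PV of perpetuity: 51.40351 / (1+0.114)^2 = 41.42117
Total PV = 5.19558 + 41.42117 = 46.61676

£46.62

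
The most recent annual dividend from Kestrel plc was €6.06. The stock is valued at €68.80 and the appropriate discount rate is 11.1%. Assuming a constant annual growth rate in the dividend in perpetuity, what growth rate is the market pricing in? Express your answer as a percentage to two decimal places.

2.11%

P = D₀(1+g)/(r−g) ⇒ P(r−g) = D₀(1+g) ⇒ g(P+D₀) = P·r − D₀
g = (P·r − D₀)/(P + D₀) = (€68.80×0.111 − €6.06) / (€68.80 + €6.06) = 0.021063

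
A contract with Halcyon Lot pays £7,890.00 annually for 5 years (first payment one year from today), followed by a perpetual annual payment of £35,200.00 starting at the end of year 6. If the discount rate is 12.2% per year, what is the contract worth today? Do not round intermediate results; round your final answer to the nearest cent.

£190563.97

PV of 5-year annuity: £7,890.00 × [1 − (1+0.122)^−5] / 0.122 = 28301.32829
Perpetuity value at year 5: £35,200.00 / 0.122 = 288524.59016
PV of perpetuity: 288524.59016 / (1+0.122)^5 = 162262.64395
Total PV = 28301.32829 + 162262.64395 = 190563.97223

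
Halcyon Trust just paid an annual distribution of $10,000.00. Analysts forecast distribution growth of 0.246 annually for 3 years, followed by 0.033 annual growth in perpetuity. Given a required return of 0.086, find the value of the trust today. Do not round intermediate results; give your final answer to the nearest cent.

D_1 = 12460.00000
D_2 = 15525.16000
D_3 = 19344.34936
Terminal value at year 3: TV = D_3×(1+g_2)/(r−g_2) = 19982.71289/0.053 = 377032.31866
P_0 = D_1/(1+r)^1 + D_2/(1+r)^2 + D_3/(1+r)^3 + TV/(1+r)^3
    = 11473.29650 + 13163.65326 + 15103.04969 + 294366.98733 = 334106.98677

$334106.99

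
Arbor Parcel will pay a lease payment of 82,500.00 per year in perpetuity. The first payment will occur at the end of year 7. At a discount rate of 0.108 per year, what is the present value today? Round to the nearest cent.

Value at end of year 6: C / r = 82,500.00 / 0.108 = 763,888.8889
Discount to today: PV = 763,888.8889 / (1 + 0.108)^6 = 763,888.8889 / 1.850285 = 412,849.37

412849.37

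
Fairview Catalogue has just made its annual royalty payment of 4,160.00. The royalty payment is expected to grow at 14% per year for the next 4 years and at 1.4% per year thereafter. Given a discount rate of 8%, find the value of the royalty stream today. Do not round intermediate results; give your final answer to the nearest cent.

98426.68

D_1 = 4742.40000
D_2 = 5406.33600
D_3 = 6163.22304
D_4 = 7026.07427
Terminal value at year 4: TV = D_4×(1+g_2)/(r−g_2) = 7124.43931/0.066 = 107946.05008
P_0 = D_1/(1+r)^1 + D_2/(1+r)^2 + D_3/(1+r)^3 + D_4/(1+r)^4 + TV/(1+r)^4
    = 4391.11111 + 4635.06173 + 4892.56516 + 5164.37433 + 79343.56930 = 98426.68163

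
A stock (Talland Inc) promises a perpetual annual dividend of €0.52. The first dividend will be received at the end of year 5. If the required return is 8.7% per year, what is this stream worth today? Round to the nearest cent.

€4.28

Value at end of year 4: C / r = €0.52 / 0.087 = €5.9770
Discount to today: PV = €5.9770 / (1 + 0.087)^4 = €5.9770 / 1.396105 = €4.28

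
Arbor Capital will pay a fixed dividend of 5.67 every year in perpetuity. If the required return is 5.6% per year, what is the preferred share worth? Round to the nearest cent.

101.25

Level perpetuity: PV = C / r = 5.67 / 0.056 = 101.25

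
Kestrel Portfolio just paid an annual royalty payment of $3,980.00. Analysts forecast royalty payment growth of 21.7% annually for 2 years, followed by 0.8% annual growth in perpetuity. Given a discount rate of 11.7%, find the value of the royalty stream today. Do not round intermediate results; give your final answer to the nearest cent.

D_1 = 4843.66000
D_2 = 5894.73422
Terminal value at year 2: TV = D_2×(1+g_2)/(r−g_2) = 5941.89209/0.109 = 54512.77150
P_0 = D_1/(1+r)^1 + D_2/(1+r)^2 + TV/(1+r)^2
    = 4336.31155 + 4724.52207 + 43690.99311 = 52751.82673

$52751.83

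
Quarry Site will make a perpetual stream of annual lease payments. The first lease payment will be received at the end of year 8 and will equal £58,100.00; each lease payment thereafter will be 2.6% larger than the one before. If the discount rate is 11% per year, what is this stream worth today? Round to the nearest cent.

Value at end of year 7: C₁ / (r − g) = £58,100.00 / (0.11 − 0.026) = £691,666.6667
Discount to today: PV = £691,666.6667 / (1 + 0.11)^7 = £691,666.6667 / 2.076160 = £333,147.07

£333147.07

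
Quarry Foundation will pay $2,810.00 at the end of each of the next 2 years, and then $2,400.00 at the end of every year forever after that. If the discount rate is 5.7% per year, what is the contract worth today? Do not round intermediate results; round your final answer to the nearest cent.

$42860.13

PV of 2-year annuity: $2,810.00 × [1 − (1+0.057)^−2] / 0.057 = 5173.57366
Perpetuity value at year 2: $2,400.00 / 0.057 = 42105.26316
PV of perpetuity: 42105.26316 / (1+0.057)^2 = 37686.55256
Total PV = 5173.57366 + 37686.55256 = 42860.12622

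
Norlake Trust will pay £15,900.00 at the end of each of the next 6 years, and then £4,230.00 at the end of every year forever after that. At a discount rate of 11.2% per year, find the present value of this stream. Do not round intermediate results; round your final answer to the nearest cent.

PV of 6-year annuity: £15,900.00 × [1 − (1+0.112)^−6] / 0.112 = 66879.77100
Perpetuity value at year 6: £4,230.00 / 0.112 = 37767.85714
PV of perpetuity: 37767.85714 / (1+0.112)^6 = 19975.31429
Total PV = 66879.77100 + 19975.31429 = 86855.08529

£86855.09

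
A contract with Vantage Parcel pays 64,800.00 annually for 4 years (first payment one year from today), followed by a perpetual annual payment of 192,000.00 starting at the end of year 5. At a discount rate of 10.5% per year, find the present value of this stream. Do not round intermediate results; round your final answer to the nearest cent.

PV of 4-year annuity: 64,800.00 × [1 − (1+0.105)^−4] / 0.105 = 203203.62023
Perpetuity value at year 4: 192,000.00 / 0.105 = 1828571.42857
PV of perpetuity: 1828571.42857 / (1+0.105)^4 = 1226486.62788
Total PV = 203203.62023 + 1226486.62788 = 1429690.24811

1429690.25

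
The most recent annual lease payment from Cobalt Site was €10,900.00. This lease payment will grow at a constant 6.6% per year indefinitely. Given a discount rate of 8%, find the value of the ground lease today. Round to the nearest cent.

€829957.14

D₁ = D₀ × (1 + g) = €10,900.00 × 1.066 = €11,619.4000
Growing perpetuity: P = D₁ / (r − g) = €11,619.4000 / (0.08 − 0.066) = €829,957.14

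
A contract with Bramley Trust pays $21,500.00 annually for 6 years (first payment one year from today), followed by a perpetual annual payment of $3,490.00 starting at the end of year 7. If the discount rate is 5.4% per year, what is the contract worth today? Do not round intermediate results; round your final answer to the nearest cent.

PV of 6-year annuity: $21,500.00 × [1 − (1+0.054)^−6] / 0.054 = 107745.19073
Perpetuity value at year 6: $3,490.00 / 0.054 = 64629.62963
PV of perpetuity: 64629.62963 / (1+0.054)^6 = 47139.82890
Total PV = 107745.19073 + 47139.82890 = 154885.01963

$154885.02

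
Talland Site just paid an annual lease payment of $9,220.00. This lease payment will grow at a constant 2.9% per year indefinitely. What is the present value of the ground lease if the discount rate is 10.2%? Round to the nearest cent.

$129964.11

D₁ = D₀ × (1 + g) = $9,220.00 × 1.029 = $9,487.3800
Growing perpetuity: P = D₁ / (r − g) = $9,487.3800 / (0.102 − 0.029) = $129,964.11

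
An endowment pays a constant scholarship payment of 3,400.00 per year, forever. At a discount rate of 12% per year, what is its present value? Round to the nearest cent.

Level perpetuity: PV = C / r = 3,400.00 / 0.12 = 28,333.33

28333.33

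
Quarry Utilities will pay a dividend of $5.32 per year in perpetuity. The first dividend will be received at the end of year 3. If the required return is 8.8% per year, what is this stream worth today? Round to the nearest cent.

Value at end of year 2: C / r = $5.32 / 0.088 = $60.4545
Discount to today: PV = $60.4545 / (1 + 0.088)^2 = $60.4545 / 1.183744 = $51.07

$51.07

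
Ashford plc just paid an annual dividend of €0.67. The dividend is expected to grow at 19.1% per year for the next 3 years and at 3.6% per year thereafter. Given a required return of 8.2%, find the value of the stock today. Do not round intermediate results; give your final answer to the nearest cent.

€22.57

D_1 = 0.79797
D_2 = 0.95038
D_3 = 1.13191
Terminal value at year 3: TV = D_3×(1+g_2)/(r−g_2) = 1.17265/0.046 = 25.49248
P_0 = D_1/(1+r)^1 + D_2/(1+r)^2 + D_3/(1+r)^3 + TV/(1+r)^3
    = 0.73750 + 0.81179 + 0.89357 + 20.12474 = 22.56759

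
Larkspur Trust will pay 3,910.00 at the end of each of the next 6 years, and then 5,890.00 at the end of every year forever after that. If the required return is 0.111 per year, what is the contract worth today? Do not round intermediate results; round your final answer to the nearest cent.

44710.67

PV of 6-year annuity: 3,910.00 × [1 − (1+0.111)^−6] / 0.111 = 16493.86030
Perpetuity value at year 6: 5,890.00 / 0.111 = 53063.06306
PV of perpetuity: 53063.06306 / (1+0.111)^6 = 28216.81315
Total PV = 16493.86030 + 28216.81315 = 44710.67345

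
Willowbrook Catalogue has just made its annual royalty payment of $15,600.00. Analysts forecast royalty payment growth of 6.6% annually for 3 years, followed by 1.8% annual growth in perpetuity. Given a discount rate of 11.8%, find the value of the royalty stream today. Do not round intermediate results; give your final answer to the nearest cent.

D_1 = 16629.60000
D_2 = 17727.15360
D_3 = 18897.14574
Terminal value at year 3: TV = D_3×(1+g_2)/(r−g_2) = 19237.29436/0.1 = 192372.94361
P_0 = D_1/(1+r)^1 + D_2/(1+r)^2 + D_3/(1+r)^3 + TV/(1+r)^3
    = 14874.41860 + 14182.58518 + 13522.93006 + 137663.42797 = 180243.36182

$180243.36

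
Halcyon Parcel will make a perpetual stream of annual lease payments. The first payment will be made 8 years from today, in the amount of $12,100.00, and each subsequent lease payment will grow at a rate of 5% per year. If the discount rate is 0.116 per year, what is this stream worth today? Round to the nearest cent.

Value at end of year 7: C₁ / (r − g) = $12,100.00 / (0.116 − 0.05) = $183,333.3333
Discount to today: PV = $183,333.3333 / (1 + 0.116)^7 = $183,333.3333 / 2.156003 = $85,033.90

$85033.90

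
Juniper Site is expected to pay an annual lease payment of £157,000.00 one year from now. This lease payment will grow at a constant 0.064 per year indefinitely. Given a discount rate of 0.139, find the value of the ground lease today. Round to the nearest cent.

Growing perpetuity: P = D₁ / (r − g) = £157,000.0000 / (0.139 − 0.064) = £2,093,333.33

£2093333.33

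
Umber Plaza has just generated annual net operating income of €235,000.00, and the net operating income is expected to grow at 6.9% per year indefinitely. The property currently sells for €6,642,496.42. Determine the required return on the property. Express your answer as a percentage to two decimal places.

10.68%

D₁ = €235,000.00 × 1.069 = €251,215.0000
P = D₁/(r − g) ⇒ r = D₁/P + g = €251,215.0000/€6,642,496.42 + 0.069 = 0.037819 + 0.069 = 0.106819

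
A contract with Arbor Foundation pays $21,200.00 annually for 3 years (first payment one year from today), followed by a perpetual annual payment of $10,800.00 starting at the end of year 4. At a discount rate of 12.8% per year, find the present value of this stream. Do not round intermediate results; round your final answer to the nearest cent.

PV of 3-year annuity: $21,200.00 × [1 − (1+0.128)^−3] / 0.128 = 50226.91754
Perpetuity value at year 3: $10,800.00 / 0.128 = 84375.00000
PV of perpetuity: 84375.00000 / (1+0.128)^3 = 58787.70239
Total PV = 50226.91754 + 58787.70239 = 109014.61992

$109014.62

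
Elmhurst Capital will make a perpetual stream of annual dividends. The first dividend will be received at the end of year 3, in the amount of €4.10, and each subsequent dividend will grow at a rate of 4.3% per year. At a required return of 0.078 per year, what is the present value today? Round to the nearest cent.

€100.80

Value at end of year 2: C₁ / (r − g) = €4.10 / (0.078 − 0.043) = €117.1429
Discount to today: PV = €117.1429 / (1 + 0.078)^2 = €117.1429 / 1.162084 = €100.80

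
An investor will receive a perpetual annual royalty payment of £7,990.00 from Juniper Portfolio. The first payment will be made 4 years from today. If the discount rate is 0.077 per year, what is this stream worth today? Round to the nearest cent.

Value at end of year 3: C / r = £7,990.00 / 0.077 = £103,766.2338
Discount to today: PV = £103,766.2338 / (1 + 0.077)^3 = £103,766.2338 / 1.249244 = £83,063.25

£83063.25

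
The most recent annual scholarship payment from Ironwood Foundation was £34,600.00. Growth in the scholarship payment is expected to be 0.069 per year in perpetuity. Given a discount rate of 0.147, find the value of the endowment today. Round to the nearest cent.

D₁ = D₀ × (1 + g) = £34,600.00 × 1.069 = £36,987.4000
Growing perpetuity: P = D₁ / (r − g) = £36,987.4000 / (0.147 − 0.069) = £474,197.44

£474197.44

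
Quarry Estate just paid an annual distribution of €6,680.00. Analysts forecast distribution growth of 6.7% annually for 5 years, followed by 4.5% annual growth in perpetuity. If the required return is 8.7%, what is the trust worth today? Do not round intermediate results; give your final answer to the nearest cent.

D_1 = 7127.56000
D_2 = 7605.10652
D_3 = 8114.64866
D_4 = 8658.33012
D_5 = 9238.43823
Terminal value at year 5: TV = D_5×(1+g_2)/(r−g_2) = 9654.16796/0.042 = 229861.14179
P_0 = D_1/(1+r)^1 + D_2/(1+r)^2 + D_3/(1+r)^3 + D_4/(1+r)^4 + D_5/(1+r)^5 + TV/(1+r)^5
    = 6557.09292 + 6436.44723 + 6318.02134 + 6201.77440 + 6087.66631 + 151466.93565 = 183067.93785

€183067.94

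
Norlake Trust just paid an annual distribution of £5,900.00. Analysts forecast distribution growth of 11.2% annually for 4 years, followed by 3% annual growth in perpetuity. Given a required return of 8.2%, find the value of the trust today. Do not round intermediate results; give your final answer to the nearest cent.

D_1 = 6560.80000
D_2 = 7295.60960
D_3 = 8112.71788
D_4 = 9021.34228
Terminal value at year 4: TV = D_4×(1+g_2)/(r−g_2) = 9291.98255/0.052 = 178691.97203
P_0 = D_1/(1+r)^1 + D_2/(1+r)^2 + D_3/(1+r)^3 + D_4/(1+r)^4 + TV/(1+r)^4
    = 6063.58595 + 6231.70756 + 6404.49058 + 6582.06425 + 130375.50349 = 155657.35183

£155657.35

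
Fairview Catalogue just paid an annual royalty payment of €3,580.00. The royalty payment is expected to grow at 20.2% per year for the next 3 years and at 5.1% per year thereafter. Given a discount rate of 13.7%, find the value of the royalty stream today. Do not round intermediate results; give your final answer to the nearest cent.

€63706.96

D_1 = 4303.16000
D_2 = 5172.39832
D_3 = 6217.22278
Terminal value at year 3: TV = D_3×(1+g_2)/(r−g_2) = 6534.30114/0.086 = 75980.24584
P_0 = D_1/(1+r)^1 + D_2/(1+r)^2 + D_3/(1+r)^3 + TV/(1+r)^3
    = 3784.66139 + 4001.02286 + 4229.75328 + 51691.51970 = 63706.95723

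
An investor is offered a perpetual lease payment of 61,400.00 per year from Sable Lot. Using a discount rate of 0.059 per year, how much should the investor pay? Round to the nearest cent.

1040677.97

Level perpetuity: PV = C / r = 61,400.00 / 0.059 = 1,040,677.97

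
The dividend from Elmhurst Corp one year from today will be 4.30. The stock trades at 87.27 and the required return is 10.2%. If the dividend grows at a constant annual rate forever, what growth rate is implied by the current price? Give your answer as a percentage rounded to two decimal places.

P = D₁/(r−g) ⇒ g = r − D₁/P = 0.102 − 4.30/87.27 = 0.052728

5.27%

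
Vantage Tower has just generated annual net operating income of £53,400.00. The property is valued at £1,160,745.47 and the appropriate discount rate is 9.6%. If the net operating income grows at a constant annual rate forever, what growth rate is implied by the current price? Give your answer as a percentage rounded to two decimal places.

P = D₀(1+g)/(r−g) ⇒ P(r−g) = D₀(1+g) ⇒ g(P+D₀) = P·r − D₀
g = (P·r − D₀)/(P + D₀) = (£1,160,745.47×0.096 − £53,400.00) / (£1,160,745.47 + £53,400.00) = 0.047796

4.78%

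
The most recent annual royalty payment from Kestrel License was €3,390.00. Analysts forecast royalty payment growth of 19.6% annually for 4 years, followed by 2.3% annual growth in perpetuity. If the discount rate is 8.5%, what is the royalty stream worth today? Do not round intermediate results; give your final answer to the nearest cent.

D_1 = 4054.44000
D_2 = 4849.11024
D_3 = 5799.53585
D_4 = 6936.24487
Terminal value at year 4: TV = D_4×(1+g_2)/(r−g_2) = 7095.77851/0.062 = 114448.04041
P_0 = D_1/(1+r)^1 + D_2/(1+r)^2 + D_3/(1+r)^3 + D_4/(1+r)^4 + TV/(1+r)^4
    = 3736.81106 + 4119.10233 + 4540.50358 + 5005.01593 + 82582.76284 = 99984.19574

€99984.20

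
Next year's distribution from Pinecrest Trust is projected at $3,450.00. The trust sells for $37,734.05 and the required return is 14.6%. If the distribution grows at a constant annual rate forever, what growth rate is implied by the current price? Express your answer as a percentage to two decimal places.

P = D₁/(r−g) ⇒ g = r − D₁/P = 0.146 − $3,450.00/$37,734.05 = 0.054571

5.46%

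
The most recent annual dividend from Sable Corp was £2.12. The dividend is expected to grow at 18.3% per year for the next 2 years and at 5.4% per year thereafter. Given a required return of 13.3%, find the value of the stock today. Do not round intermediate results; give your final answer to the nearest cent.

D_1 = 2.50796
D_2 = 2.96692
Terminal value at year 2: TV = D_2×(1+g_2)/(r−g_2) = 3.12713/0.079 = 39.58393
P_0 = D_1/(1+r)^1 + D_2/(1+r)^2 + TV/(1+r)^2
    = 2.21356 + 2.31124 + 30.83607 = 35.36087

£35.36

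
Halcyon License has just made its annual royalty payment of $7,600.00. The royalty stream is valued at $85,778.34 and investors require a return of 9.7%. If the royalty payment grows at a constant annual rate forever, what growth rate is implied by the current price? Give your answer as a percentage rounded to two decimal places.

P = D₀(1+g)/(r−g) ⇒ P(r−g) = D₀(1+g) ⇒ g(P+D₀) = P·r − D₀
g = (P·r − D₀)/(P + D₀) = ($85,778.34×0.097 − $7,600.00) / ($85,778.34 + $7,600.00) = 0.007716

0.77%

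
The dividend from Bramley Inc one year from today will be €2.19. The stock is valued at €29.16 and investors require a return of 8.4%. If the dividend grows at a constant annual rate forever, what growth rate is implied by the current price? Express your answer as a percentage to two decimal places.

P = D₁/(r−g) ⇒ g = r − D₁/P = 0.084 − €2.19/€29.16 = 0.008897

0.89%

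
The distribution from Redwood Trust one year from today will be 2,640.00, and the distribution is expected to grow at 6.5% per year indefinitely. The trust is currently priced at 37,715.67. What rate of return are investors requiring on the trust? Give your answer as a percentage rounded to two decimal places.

P = D₁/(r − g) ⇒ r = D₁/P + g = 2,640.0000/37,715.67 + 0.065 = 0.069997 + 0.065 = 0.134997

13.50%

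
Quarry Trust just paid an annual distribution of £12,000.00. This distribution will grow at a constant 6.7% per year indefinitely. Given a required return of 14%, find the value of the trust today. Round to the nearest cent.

£175397.26

D₁ = D₀ × (1 + g) = £12,000.00 × 1.067 = £12,804.0000
Growing perpetuity: P = D₁ / (r − g) = £12,804.0000 / (0.14 − 0.067) = £175,397.26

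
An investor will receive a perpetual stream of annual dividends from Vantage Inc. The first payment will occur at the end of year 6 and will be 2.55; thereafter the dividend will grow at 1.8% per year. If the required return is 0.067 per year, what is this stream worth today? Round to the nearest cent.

Value at end of year 5: C₁ / (r − g) = 2.55 / (0.067 − 0.018) = 52.0408
Discount to today: PV = 52.0408 / (1 + 0.067)^5 = 52.0408 / 1.383000 = 37.63

37.63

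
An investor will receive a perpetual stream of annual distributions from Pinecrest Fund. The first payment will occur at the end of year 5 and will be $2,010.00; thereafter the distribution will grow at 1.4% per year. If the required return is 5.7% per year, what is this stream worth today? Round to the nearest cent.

Value at end of year 4: C₁ / (r − g) = $2,010.00 / (0.057 − 0.014) = $46,744.1860
Discount to today: PV = $46,744.1860 / (1 + 0.057)^4 = $46,744.1860 / 1.248245 = $37,447.92

$37447.92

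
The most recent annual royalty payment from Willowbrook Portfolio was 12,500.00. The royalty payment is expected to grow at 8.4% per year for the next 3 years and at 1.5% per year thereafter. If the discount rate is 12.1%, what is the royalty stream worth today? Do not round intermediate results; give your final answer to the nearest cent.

143306.94

D_1 = 13550.00000
D_2 = 14688.20000
D_3 = 15922.00880
Terminal value at year 3: TV = D_3×(1+g_2)/(r−g_2) = 16160.83893/0.106 = 152460.74464
P_0 = D_1/(1+r)^1 + D_2/(1+r)^2 + D_3/(1+r)^3 + TV/(1+r)^3
    = 12087.42194 + 11688.46154 + 11302.66932 + 108228.39021 = 143306.94302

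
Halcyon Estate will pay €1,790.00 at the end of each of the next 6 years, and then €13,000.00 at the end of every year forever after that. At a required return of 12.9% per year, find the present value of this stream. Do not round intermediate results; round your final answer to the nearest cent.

PV of 6-year annuity: €1,790.00 × [1 − (1+0.129)^−6] / 0.129 = 7175.58536
Perpetuity value at year 6: €13,000.00 / 0.129 = 100775.19380
PV of perpetuity: 100775.19380 / (1+0.129)^6 = 48662.00404
Total PV = 7175.58536 + 48662.00404 = 55837.58940

€55837.59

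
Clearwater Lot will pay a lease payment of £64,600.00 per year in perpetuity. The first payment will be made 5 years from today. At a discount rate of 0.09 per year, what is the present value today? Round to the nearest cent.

£508491.87

Value at end of year 4: C / r = £64,600.00 / 0.09 = £717,777.7778
Discount to today: PV = £717,777.7778 / (1 + 0.09)^4 = £717,777.7778 / 1.411582 = £508,491.87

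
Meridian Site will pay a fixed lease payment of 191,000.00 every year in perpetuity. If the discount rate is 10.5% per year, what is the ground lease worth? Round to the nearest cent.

1819047.62

Level perpetuity: PV = C / r = 191,000.00 / 0.105 = 1,819,047.62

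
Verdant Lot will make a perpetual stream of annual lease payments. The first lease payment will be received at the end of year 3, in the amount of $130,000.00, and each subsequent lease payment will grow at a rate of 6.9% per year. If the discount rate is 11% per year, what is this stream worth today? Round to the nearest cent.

$2573436.98

Value at end of year 2: C₁ / (r − g) = $130,000.00 / (0.11 − 0.069) = $3,170,731.7073
Discount to today: PV = $3,170,731.7073 / (1 + 0.11)^2 = $3,170,731.7073 / 1.232100 = $2,573,436.98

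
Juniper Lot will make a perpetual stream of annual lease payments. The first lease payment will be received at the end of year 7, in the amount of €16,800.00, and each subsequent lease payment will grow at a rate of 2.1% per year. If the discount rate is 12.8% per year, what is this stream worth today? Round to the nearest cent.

€76220.34

Value at end of year 6: C₁ / (r − g) = €16,800.00 / (0.128 − 0.021) = €157,009.3458
Discount to today: PV = €157,009.3458 / (1 + 0.128)^6 = €157,009.3458 / 2.059940 = €76,220.34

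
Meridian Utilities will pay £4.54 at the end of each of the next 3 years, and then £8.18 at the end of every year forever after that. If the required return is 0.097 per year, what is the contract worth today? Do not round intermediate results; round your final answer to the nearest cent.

PV of 3-year annuity: £4.54 × [1 − (1+0.097)^−3] / 0.097 = 11.35021
Perpetuity value at year 3: £8.18 / 0.097 = 84.32990
PV of perpetuity: 84.32990 / (1+0.097)^3 = 63.87953
Total PV = 11.35021 + 63.87953 = 75.22973

£75.23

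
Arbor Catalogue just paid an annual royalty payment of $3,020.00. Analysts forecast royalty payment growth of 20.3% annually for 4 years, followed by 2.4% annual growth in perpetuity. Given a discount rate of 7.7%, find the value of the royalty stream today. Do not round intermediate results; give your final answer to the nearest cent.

D_1 = 3633.06000
D_2 = 4370.57118
D_3 = 5257.79713
D_4 = 6325.12995
Terminal value at year 4: TV = D_4×(1+g_2)/(r−g_2) = 6476.93307/0.053 = 122206.28426
P_0 = D_1/(1+r)^1 + D_2/(1+r)^2 + D_3/(1+r)^3 + D_4/(1+r)^4 + TV/(1+r)^4
    = 3373.31476 + 3767.96440 + 4208.78475 + 4701.17739 + 90830.29531 = 106881.53661

$106881.54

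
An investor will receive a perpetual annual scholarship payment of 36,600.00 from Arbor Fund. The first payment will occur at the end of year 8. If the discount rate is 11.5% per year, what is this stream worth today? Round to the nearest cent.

Value at end of year 7: C / r = 36,600.00 / 0.115 = 318,260.8696
Discount to today: PV = 318,260.8696 / (1 + 0.115)^7 = 318,260.8696 / 2.142516 = 148,545.39

148545.39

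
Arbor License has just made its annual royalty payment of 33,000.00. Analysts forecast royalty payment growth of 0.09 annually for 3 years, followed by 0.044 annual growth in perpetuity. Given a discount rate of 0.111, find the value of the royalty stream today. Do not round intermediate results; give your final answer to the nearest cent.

D_1 = 35970.00000
D_2 = 39207.30000
D_3 = 42735.95700
Terminal value at year 3: TV = D_3×(1+g_2)/(r−g_2) = 44616.33911/0.067 = 665915.50907
P_0 = D_1/(1+r)^1 + D_2/(1+r)^2 + D_3/(1+r)^3 + TV/(1+r)^3
    = 32376.23762 + 31764.26554 + 31163.86088 + 485598.07097 = 580902.43500

580902.44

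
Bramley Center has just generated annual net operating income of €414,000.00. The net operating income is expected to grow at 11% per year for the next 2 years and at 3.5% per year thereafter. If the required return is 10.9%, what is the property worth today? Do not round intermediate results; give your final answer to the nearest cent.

€6629972.95

D_1 = 459540.00000
D_2 = 510089.40000
Terminal value at year 2: TV = D_2×(1+g_2)/(r−g_2) = 527942.52900/0.074 = 7134358.50000
P_0 = D_1/(1+r)^1 + D_2/(1+r)^2 + TV/(1+r)^2
    = 414373.30929 + 414746.95519 + 5800852.68412 = 6629972.94860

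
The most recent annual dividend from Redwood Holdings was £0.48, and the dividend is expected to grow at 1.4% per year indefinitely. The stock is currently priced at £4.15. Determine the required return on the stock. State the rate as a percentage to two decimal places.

D₁ = £0.48 × 1.014 = £0.4867
P = D₁/(r − g) ⇒ r = D₁/P + g = £0.4867/£4.15 + 0.014 = 0.117282 + 0.014 = 0.131282

13.13%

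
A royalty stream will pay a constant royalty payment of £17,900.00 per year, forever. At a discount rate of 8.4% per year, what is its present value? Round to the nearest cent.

Level perpetuity: PV = C / r = £17,900.00 / 0.084 = £213,095.24

£213095.24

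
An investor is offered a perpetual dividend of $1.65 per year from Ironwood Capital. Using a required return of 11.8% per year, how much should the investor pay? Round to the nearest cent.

Level perpetuity: PV = C / r = $1.65 / 0.118 = $13.98

$13.98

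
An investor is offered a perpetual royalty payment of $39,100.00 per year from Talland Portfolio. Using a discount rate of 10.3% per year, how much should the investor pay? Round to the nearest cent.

Level perpetuity: PV = C / r = $39,100.00 / 0.103 = $379,611.65

$379611.65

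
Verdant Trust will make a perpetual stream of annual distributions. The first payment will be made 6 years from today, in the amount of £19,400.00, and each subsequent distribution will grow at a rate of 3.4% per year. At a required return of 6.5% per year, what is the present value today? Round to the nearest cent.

Value at end of year 5: C₁ / (r − g) = £19,400.00 / (0.065 − 0.034) = £625,806.4516
Discount to today: PV = £625,806.4516 / (1 + 0.065)^5 = £625,806.4516 / 1.370087 = £456,764.14

£456764.14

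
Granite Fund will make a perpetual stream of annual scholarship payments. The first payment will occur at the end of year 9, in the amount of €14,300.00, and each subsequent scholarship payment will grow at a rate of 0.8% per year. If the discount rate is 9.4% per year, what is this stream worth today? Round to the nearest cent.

Value at end of year 8: C₁ / (r − g) = €14,300.00 / (0.094 − 0.008) = €166,279.0698
Discount to today: PV = €166,279.0698 / (1 + 0.094)^8 = €166,279.0698 / 2.051817 = €81,039.92

€81039.92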